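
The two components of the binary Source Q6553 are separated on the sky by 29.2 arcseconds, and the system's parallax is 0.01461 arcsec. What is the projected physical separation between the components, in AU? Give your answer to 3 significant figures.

d = 1/p = 1/0.01461″ = 68.446 pc.
At distance d (pc), an angle of θ arcsec spans θ·d AU: s = 29.2 × 68.446 = 1998.6 AU.

2000 AU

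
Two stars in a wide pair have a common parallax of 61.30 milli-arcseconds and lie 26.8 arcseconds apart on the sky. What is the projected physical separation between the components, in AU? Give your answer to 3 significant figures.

d = 1/p = 1/0.06130″ = 16.313 pc.
At distance d (pc), an angle of θ arcsec spans θ·d AU: s = 26.8 × 16.313 = 437.19 AU.

437 AU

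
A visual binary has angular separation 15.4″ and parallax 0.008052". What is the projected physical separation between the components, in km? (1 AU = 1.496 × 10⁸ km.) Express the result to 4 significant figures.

2.861 × 10^11 km

d = 1/p = 1/0.008052″ = 124.19 pc.
At distance d (pc), an angle of θ arcsec spans θ·d AU: s = 15.4 × 124.19 = 1912.5 AU.
= 1912.5 × 1.496 × 10⁸ km = 2.8611 × 10^11 km.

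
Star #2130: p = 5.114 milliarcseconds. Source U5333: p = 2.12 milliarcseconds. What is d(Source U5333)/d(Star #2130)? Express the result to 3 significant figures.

2.41

Since d = 1/p, d_B/d_A = p_A/p_B.
= 5.114 / 2.12 = 2.4123.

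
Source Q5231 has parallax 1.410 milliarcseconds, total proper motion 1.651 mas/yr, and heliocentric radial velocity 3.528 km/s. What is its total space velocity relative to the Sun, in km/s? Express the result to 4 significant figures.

d = 1/p = 1/0.001410″ = 709.22 pc.
μ = 1.651 mas/yr = 0.001651 ″/yr.
v_t = 4.740 μ d = 4.740 × 0.001651 × 709.22 = 5.5502 km/s.
v = √(v_r² + v_t²) = √(3.528² + 5.5502²) = √43.2515 = 6.5766 km/s.

6.577 km/s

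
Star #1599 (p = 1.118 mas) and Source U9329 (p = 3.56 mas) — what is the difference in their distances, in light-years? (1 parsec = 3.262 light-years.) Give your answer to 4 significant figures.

d_A = 1/0.001118″ = 894.45 pc; d_B = 1/0.003560″ = 280.9 pc.
|d_B − d_A| = |280.9 − 894.45| = 613.55 pc = 613.55 × 3.262 ly = 2001.4 ly.

2001 ly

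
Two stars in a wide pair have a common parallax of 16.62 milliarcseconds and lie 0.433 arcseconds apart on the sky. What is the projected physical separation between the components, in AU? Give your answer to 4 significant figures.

d = 1/p = 1/0.01662″ = 60.168 pc.
At distance d (pc), an angle of θ arcsec spans θ·d AU: s = 0.433 × 60.168 = 26.053 AU.

26.05 AU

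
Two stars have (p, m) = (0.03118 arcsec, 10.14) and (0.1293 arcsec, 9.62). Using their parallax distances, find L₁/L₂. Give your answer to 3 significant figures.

d₁ = 1/p₁ = 1/0.03118″ = 32.072 pc; d₂ = 1/p₂ = 1/0.1293″ = 7.734 pc.
M₁ = m₁ − 5 log₁₀ d₁ + 5 = 10.14 − 7.5306 + 5 = 7.6094.
M₂ = 9.62 − 4.4420 + 5 = 10.1780.
L₁/L₂ = 10^(0.4(M₂ − M₁)) = 10^(0.4 × 2.5686) = 10^1.02744 = 10.652.

L₁/L₂ = 10.7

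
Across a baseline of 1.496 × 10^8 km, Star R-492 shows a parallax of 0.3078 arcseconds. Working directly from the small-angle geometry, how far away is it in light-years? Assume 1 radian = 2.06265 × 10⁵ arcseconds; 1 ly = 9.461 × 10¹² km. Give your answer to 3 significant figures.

10.6 ly

θ = 0.3078″ = 0.3078/206265 = 1.4923 × 10^-6 rad.
d = B/θ = (1.496 × 10^8) / (1.4923 × 10^-6) = 1.0025 × 10^14 km = (1.0025 × 10^14) / (9.461 × 10^12) ly = 10.596 ly.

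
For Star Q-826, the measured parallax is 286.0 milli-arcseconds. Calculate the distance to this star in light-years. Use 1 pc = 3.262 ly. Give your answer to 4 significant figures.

11.41 light years

p = 286.0 milli-arcseconds = 0.2860 arcsec.
d = 1/p = 1/0.2860 = 3.4965 pc.
In light-years: 3.4965 × 3.262 = 11.406 ly.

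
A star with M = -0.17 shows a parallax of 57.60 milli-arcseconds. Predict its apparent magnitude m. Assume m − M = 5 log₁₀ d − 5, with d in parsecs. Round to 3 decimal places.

d = 1/p = 1/0.05760″ = 17.361 pc.
m − M = 5 log₁₀ d − 5 = 5 log₁₀(17.361) − 5 = 6.1979 − 5 = 1.1979.
m = M + (m − M) = -0.17 + 1.1979 = 1.028.

m = 1.028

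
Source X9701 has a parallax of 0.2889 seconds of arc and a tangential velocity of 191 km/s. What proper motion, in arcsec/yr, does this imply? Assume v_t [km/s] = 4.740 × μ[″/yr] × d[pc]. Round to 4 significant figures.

d = 1/p = 1/0.2889″ = 3.4614 pc.
μ = v_t / (4.74 d) = 191 / (4.74 × 3.4614) = 191 / 16.407 = 11.641 ″/yr.

11.64 arcsec/yr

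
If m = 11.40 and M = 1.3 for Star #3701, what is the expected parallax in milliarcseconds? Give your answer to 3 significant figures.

0.955 mas

m − M = 11.40 − 1.3 = 10.10.
d = 10^((m−M)/5 + 1) = 10^3.020 = 1047.1 pc.
p = 1/d = 1/1047.1 = 0.00095502 arcsec = 0.95502 mas.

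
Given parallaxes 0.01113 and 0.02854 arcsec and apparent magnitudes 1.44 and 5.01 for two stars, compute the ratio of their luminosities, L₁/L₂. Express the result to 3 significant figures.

L₁/L₂ = 176

d₁ = 1/p₁ = 1/0.01113″ = 89.847 pc; d₂ = 1/p₂ = 1/0.02854″ = 35.039 pc.
M₁ = m₁ − 5 log₁₀ d₁ + 5 = 1.44 − 9.7675 + 5 = -3.3275.
M₂ = 5.01 − 7.7228 + 5 = 2.2872.
L₁/L₂ = 10^(0.4(M₂ − M₁)) = 10^(0.4 × 5.6147) = 10^2.24588 = 176.15.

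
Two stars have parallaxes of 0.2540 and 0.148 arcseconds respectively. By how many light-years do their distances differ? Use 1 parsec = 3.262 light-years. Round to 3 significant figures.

d_A = 1/0.2540″ = 3.937 pc; d_B = 1/0.1480″ = 6.7568 pc.
|d_B − d_A| = |6.7568 − 3.937| = 2.8198 pc = 2.8198 × 3.262 ly = 9.1982 ly.

9.20 ly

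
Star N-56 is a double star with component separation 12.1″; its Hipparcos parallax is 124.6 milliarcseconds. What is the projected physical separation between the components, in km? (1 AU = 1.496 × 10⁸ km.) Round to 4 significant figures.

1.453 × 10^10 km

d = 1/p = 1/0.1246″ = 8.0257 pc.
At distance d (pc), an angle of θ arcsec spans θ·d AU: s = 12.1 × 8.0257 = 97.111 AU.
= 97.111 × 1.496 × 10⁸ km = 1.4528 × 10^10 km.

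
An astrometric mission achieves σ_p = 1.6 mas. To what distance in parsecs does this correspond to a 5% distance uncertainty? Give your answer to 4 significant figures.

31.25 pc

σ_d/d = σ_p/p, so the condition is σ_p/p ≤ 0.05, i.e. p ≥ σ_p/0.05.
p_min = 1.6/0.05 = 32 mas = 0.032 arcsec.
d_max = 1/p_min = 1/0.032 = 31.25 pc.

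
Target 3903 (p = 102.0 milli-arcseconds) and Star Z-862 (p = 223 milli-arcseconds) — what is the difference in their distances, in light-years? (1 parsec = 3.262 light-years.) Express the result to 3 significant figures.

d_A = 1/0.1020″ = 9.8039 pc; d_B = 1/0.2230″ = 4.4843 pc.
|d_B − d_A| = |4.4843 − 9.8039| = 5.3196 pc = 5.3196 × 3.262 ly = 17.353 ly.

17.4 ly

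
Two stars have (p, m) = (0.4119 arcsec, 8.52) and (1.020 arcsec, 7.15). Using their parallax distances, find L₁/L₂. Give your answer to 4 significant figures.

d₁ = 1/p₁ = 1/0.4119″ = 2.4278 pc; d₂ = 1/p₂ = 1/1.020″ = 0.98039 pc.
M₁ = m₁ − 5 log₁₀ d₁ + 5 = 8.52 − 1.9261 + 5 = 11.5939.
M₂ = 7.15 − (-0.0430) + 5 = 12.1930.
L₁/L₂ = 10^(0.4(M₂ − M₁)) = 10^(0.4 × 0.5991) = 10^0.23964 = 1.7364.

L₁/L₂ = 1.736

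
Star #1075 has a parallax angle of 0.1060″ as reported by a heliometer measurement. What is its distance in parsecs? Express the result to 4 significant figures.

9.434 pc

d = 1/p = 1/0.1060 = 9.434 pc.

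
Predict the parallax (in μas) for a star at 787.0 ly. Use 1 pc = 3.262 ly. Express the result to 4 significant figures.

4145 μas

d = 787.0 ly ÷ 3.262 = 241.26 pc.
p = 1/d = 1/241.26 = 0.0041449 arcsec.
= 0.0041449 × 10⁶ = 4144.9 μas.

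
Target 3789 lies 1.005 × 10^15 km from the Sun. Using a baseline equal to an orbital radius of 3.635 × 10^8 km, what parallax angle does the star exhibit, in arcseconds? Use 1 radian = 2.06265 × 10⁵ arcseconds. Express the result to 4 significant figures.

θ ≈ B/d = (3.635 × 10^8) / (1.005 × 10^15) = 3.6169 × 10^-7 rad.
In arcseconds: 3.6169 × 10^-7 × 206265 = 0.074604″.

0.07460 arcsec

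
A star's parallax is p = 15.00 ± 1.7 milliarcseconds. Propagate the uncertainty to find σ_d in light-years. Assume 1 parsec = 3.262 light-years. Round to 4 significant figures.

24.65 ly

d = 1/p, so σ_d = σ_p / p².
σ_d = 0.00170 / (0.01500)² = 0.00170 / 0.000225 = 7.5556 pc = 7.5556 × 3.262 ly = 24.646 ly.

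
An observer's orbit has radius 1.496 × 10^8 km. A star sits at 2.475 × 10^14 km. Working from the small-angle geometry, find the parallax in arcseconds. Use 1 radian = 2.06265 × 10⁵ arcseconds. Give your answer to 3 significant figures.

0.125 arcsec

θ ≈ B/d = (1.496 × 10^8) / (2.475 × 10^14) = 6.0444 × 10^-7 rad.
In arcseconds: 6.0444 × 10^-7 × 206265 = 0.12467″.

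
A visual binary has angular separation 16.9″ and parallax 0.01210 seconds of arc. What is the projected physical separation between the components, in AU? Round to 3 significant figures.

d = 1/p = 1/0.01210″ = 82.645 pc.
At distance d (pc), an angle of θ arcsec spans θ·d AU: s = 16.9 × 82.645 = 1396.7 AU.

1400 AU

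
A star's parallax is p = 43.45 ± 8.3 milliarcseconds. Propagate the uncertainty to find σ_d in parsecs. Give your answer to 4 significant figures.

4.396 pc

d = 1/p, so σ_d = σ_p / p².
σ_d = 0.00830 / (0.04345)² = 0.00830 / 0.0018879 = 4.3964 pc.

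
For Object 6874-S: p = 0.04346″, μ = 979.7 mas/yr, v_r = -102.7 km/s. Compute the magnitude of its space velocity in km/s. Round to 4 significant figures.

148.2 km/s

d = 1/p = 1/0.04346″ = 23.01 pc.
μ = 979.7 mas/yr = 0.9797 ″/yr.
v_t = 4.740 μ d = 4.740 × 0.9797 × 23.01 = 106.85 km/s.
v = √(v_r² + v_t²) = √((-102.7)² + 106.85²) = √21964.2 = 148.2 km/s.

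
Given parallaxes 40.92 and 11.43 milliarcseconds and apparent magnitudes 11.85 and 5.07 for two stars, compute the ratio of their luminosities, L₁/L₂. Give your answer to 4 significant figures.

L₁/L₂ = 0.0001514

d₁ = 1/p₁ = 1/0.04092″ = 24.438 pc; d₂ = 1/p₂ = 1/0.01143″ = 87.489 pc.
M₁ = m₁ − 5 log₁₀ d₁ + 5 = 11.85 − 6.9403 + 5 = 9.9097.
M₂ = 5.07 − 9.7098 + 5 = 0.3602.
L₁/L₂ = 10^(0.4(M₂ − M₁)) = 10^(0.4 × (-9.5495)) = 10^(-3.81980) = 0.00015143.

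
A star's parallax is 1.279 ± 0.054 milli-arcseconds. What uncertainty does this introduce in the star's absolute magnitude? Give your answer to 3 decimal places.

M = m − 5 log₁₀ d + 5 = m + 5 log₁₀ p + 5, so ∂M/∂p = 5/(p ln 10).
σ_M = (5/ln 10) · (σ_p/p) = 2.1715 × 0.054/1.279 = 2.1715 × 0.04222 = 0.091681.

σ_M = 0.092 mag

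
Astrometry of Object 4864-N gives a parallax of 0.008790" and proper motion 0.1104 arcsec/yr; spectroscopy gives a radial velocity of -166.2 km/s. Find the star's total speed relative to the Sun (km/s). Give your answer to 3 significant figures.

d = 1/p = 1/0.008790″ = 113.77 pc.
v_t = 4.740 μ d = 4.740 × 0.1104 × 113.77 = 59.535 km/s.
v = √(v_r² + v_t²) = √((-166.2)² + 59.535²) = √31166.9 = 176.54 km/s.

177 km/s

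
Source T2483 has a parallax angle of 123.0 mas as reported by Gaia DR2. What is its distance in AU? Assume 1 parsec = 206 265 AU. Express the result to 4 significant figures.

p = 123.0 mas = 0.1230 arcsec.
d = 1/p = 1/0.1230 = 8.1301 pc.
In AU: 8.1301 × 206265 = 1.6770 × 10^6 AU.

1.677 × 10^6 AU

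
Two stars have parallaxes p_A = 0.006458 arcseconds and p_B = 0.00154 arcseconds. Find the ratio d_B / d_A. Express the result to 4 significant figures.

4.194

Since d = 1/p, d_B/d_A = p_A/p_B.
= 0.006458 / 0.00154 = 4.1935.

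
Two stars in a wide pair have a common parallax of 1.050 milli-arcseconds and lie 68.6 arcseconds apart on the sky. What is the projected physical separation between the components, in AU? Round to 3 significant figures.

d = 1/p = 1/0.001050″ = 952.38 pc.
At distance d (pc), an angle of θ arcsec spans θ·d AU: s = 68.6 × 952.38 = 65333 AU.

65300 AU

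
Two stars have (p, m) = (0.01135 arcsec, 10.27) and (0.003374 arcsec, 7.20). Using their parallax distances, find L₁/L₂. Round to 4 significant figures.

d₁ = 1/p₁ = 1/0.01135″ = 88.106 pc; d₂ = 1/p₂ = 1/0.003374″ = 296.38 pc.
M₁ = m₁ − 5 log₁₀ d₁ + 5 = 10.27 − 9.7250 + 5 = 5.5450.
M₂ = 7.20 − 12.3592 + 5 = -0.1592.
L₁/L₂ = 10^(0.4(M₂ − M₁)) = 10^(0.4 × (-5.7042)) = 10^(-2.28168) = 0.0052278.

L₁/L₂ = 0.005228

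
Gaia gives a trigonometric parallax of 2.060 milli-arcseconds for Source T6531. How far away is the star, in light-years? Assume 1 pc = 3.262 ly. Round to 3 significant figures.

1580 light years

p = 2.060 milli-arcseconds = 0.002060 arcsec.
d = 1/p = 1/0.002060 = 485.44 pc.
In light-years: 485.44 × 3.262 = 1583.5 ly.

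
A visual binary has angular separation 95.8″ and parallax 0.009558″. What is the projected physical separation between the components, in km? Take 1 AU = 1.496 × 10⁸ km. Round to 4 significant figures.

d = 1/p = 1/0.009558″ = 104.62 pc.
At distance d (pc), an angle of θ arcsec spans θ·d AU: s = 95.8 × 104.62 = 10023 AU.
= 10023 × 1.496 × 10⁸ km = 1.4994 × 10^12 km.

1.499 × 10^12 km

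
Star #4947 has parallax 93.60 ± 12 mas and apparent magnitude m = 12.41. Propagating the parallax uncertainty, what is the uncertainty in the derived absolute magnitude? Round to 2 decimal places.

σ_M = 0.28 mag

M = m − 5 log₁₀ d + 5 = m + 5 log₁₀ p + 5, so ∂M/∂p = 5/(p ln 10).
σ_M = (5/ln 10) · (σ_p/p) = 2.1715 × 12/93.60 = 2.1715 × 0.12821 = 0.27841.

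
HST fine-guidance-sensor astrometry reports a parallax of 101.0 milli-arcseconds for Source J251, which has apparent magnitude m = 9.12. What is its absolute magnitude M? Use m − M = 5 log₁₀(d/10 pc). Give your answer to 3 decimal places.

d = 1/p = 1/0.1010″ = 9.901 pc.
m − M = 5 log₁₀(9.901) − 5 = 4.9784 − 5 = -0.0216.
M = m − (m − M) = 9.12 − (-0.0216) = 9.142.

M = 9.142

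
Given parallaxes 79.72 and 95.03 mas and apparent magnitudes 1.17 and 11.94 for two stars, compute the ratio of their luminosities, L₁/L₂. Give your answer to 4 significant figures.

d₁ = 1/p₁ = 1/0.07972″ = 12.544 pc; d₂ = 1/p₂ = 1/0.09503″ = 10.523 pc.
M₁ = m₁ − 5 log₁₀ d₁ + 5 = 1.17 − 5.4922 + 5 = 0.6778.
M₂ = 11.94 − 5.1107 + 5 = 11.8293.
L₁/L₂ = 10^(0.4(M₂ − M₁)) = 10^(0.4 × 11.1515) = 10^4.46060 = 28880.

L₁/L₂ = 28880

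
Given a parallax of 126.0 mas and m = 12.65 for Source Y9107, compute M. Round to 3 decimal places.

M = 13.152

d = 1/p = 1/0.1260″ = 7.9365 pc.
m − M = 5 log₁₀(7.9365) − 5 = 4.4981 − 5 = -0.5019.
M = m − (m − M) = 12.65 − (-0.5019) = 13.152.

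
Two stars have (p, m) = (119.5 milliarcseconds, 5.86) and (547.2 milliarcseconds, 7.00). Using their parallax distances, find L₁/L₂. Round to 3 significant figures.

L₁/L₂ = 59.9

d₁ = 1/p₁ = 1/0.1195″ = 8.3682 pc; d₂ = 1/p₂ = 1/0.5472″ = 1.8275 pc.
M₁ = m₁ − 5 log₁₀ d₁ + 5 = 5.86 − 4.6132 + 5 = 6.2468.
M₂ = 7.00 − 1.3093 + 5 = 10.6907.
L₁/L₂ = 10^(0.4(M₂ − M₁)) = 10^(0.4 × 4.4439) = 10^1.77756 = 59.918.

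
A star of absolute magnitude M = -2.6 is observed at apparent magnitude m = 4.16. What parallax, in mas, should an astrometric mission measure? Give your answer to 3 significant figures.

m − M = 4.16 − (-2.6) = 6.76.
d = 10^((m−M)/5 + 1) = 10^2.352 = 224.91 pc.
p = 1/d = 1/224.91 = 0.0044462 arcsec = 4.4462 mas.

4.45 mas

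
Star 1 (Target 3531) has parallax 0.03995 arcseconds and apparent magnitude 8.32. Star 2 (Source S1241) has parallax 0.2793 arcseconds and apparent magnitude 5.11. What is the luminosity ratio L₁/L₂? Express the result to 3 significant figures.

L₁/L₂ = 2.54

d₁ = 1/p₁ = 1/0.03995″ = 25.031 pc; d₂ = 1/p₂ = 1/0.2793″ = 3.5804 pc.
M₁ = m₁ − 5 log₁₀ d₁ + 5 = 8.32 − 6.9924 + 5 = 6.3276.
M₂ = 5.11 − 2.7697 + 5 = 7.3403.
L₁/L₂ = 10^(0.4(M₂ − M₁)) = 10^(0.4 × 1.0127) = 10^0.40508 = 2.5414.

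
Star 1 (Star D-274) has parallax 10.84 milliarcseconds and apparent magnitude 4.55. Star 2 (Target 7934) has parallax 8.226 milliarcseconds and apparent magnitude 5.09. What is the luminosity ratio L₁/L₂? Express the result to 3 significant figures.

d₁ = 1/p₁ = 1/0.01084″ = 92.251 pc; d₂ = 1/p₂ = 1/0.008226″ = 121.57 pc.
M₁ = m₁ − 5 log₁₀ d₁ + 5 = 4.55 − 9.8249 + 5 = -0.2749.
M₂ = 5.09 − 10.4241 + 5 = -0.3341.
L₁/L₂ = 10^(0.4(M₂ − M₁)) = 10^(0.4 × (-0.0592)) = 10^(-0.02368) = 0.94693.

L₁/L₂ = 0.947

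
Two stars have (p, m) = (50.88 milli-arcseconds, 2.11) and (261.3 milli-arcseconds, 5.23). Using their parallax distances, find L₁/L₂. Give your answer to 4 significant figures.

d₁ = 1/p₁ = 1/0.05088″ = 19.654 pc; d₂ = 1/p₂ = 1/0.2613″ = 3.827 pc.
M₁ = m₁ − 5 log₁₀ d₁ + 5 = 2.11 − 6.4673 + 5 = 0.6427.
M₂ = 5.23 − 2.9143 + 5 = 7.3157.
L₁/L₂ = 10^(0.4(M₂ − M₁)) = 10^(0.4 × 6.6730) = 10^2.66920 = 466.87.

L₁/L₂ = 466.9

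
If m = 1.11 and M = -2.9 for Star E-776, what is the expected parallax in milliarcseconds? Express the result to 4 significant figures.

m − M = 1.11 − (-2.9) = 4.01.
d = 10^((m−M)/5 + 1) = 10^1.802 = 63.387 pc.
p = 1/d = 1/63.387 = 0.015776 arcsec = 15.776 mas.

15.78 mas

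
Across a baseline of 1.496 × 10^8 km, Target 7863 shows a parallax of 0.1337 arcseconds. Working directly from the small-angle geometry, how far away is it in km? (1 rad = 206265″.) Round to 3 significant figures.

θ = 0.1337″ = 0.1337/206265 = 6.4820 × 10^-7 rad.
d = B/θ = (1.496 × 10^8) / (6.4820 × 10^-7) = 2.3079 × 10^14 km.

2.31 × 10^14 km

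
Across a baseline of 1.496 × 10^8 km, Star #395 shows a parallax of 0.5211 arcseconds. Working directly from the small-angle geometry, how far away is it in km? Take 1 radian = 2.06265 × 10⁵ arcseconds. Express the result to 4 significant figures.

θ = 0.5211″ = 0.5211/206265 = 2.5264 × 10^-6 rad.
d = B/θ = (1.496 × 10^8) / (2.5264 × 10^-6) = 5.9215 × 10^13 km.

5.922 × 10^13 km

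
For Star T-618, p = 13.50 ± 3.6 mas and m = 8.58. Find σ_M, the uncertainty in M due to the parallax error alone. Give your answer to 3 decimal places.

σ_M = 0.579 mag

M = m − 5 log₁₀ d + 5 = m + 5 log₁₀ p + 5, so ∂M/∂p = 5/(p ln 10).
σ_M = (5/ln 10) · (σ_p/p) = 2.1715 × 3.6/13.50 = 2.1715 × 0.26667 = 0.57907.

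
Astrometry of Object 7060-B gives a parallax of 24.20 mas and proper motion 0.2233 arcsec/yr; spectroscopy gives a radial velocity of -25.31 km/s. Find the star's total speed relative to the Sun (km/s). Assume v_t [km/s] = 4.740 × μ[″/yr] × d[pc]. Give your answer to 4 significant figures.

50.53 km/s

d = 1/p = 1/0.02420″ = 41.322 pc.
v_t = 4.740 μ d = 4.740 × 0.2233 × 41.322 = 43.737 km/s.
v = √(v_r² + v_t²) = √((-25.31)² + 43.737²) = √2553.52 = 50.532 km/s.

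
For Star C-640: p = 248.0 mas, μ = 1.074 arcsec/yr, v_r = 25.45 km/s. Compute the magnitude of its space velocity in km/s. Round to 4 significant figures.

d = 1/p = 1/0.2480″ = 4.0323 pc.
v_t = 4.740 μ d = 4.740 × 1.074 × 4.0323 = 20.527 km/s.
v = √(v_r² + v_t²) = √(25.45² + 20.527²) = √1069.06 = 32.696 km/s.

32.70 km/s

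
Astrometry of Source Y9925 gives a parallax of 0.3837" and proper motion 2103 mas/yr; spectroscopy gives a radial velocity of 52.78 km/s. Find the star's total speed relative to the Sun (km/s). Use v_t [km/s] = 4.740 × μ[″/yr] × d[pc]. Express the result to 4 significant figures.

58.83 km/s

d = 1/p = 1/0.3837″ = 2.6062 pc.
μ = 2103 mas/yr = 2.103 ″/yr.
v_t = 4.740 μ d = 4.740 × 2.103 × 2.6062 = 25.979 km/s.
v = √(v_r² + v_t²) = √(52.78² + 25.979²) = √3460.64 = 58.827 km/s.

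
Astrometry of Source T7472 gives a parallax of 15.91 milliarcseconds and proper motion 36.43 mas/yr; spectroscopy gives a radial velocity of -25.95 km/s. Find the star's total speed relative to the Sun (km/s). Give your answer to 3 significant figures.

28.1 km/s

d = 1/p = 1/0.01591″ = 62.854 pc.
μ = 36.43 mas/yr = 0.03643 ″/yr.
v_t = 4.740 μ d = 4.740 × 0.03643 × 62.854 = 10.854 km/s.
v = √(v_r² + v_t²) = √((-25.95)² + 10.854²) = √791.212 = 28.128 km/s.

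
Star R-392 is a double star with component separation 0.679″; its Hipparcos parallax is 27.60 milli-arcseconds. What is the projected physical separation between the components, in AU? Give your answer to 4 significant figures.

d = 1/p = 1/0.02760″ = 36.232 pc.
At distance d (pc), an angle of θ arcsec spans θ·d AU: s = 0.679 × 36.232 = 24.602 AU.

24.60 AU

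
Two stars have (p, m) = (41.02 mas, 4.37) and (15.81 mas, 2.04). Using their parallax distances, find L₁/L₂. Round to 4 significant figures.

d₁ = 1/p₁ = 1/0.04102″ = 24.378 pc; d₂ = 1/p₂ = 1/0.01581″ = 63.251 pc.
M₁ = m₁ − 5 log₁₀ d₁ + 5 = 4.37 − 6.9350 + 5 = 2.4350.
M₂ = 2.04 − 9.0053 + 5 = -1.9653.
L₁/L₂ = 10^(0.4(M₂ − M₁)) = 10^(0.4 × (-4.4003)) = 10^(-1.76012) = 0.017373.

L₁/L₂ = 0.01737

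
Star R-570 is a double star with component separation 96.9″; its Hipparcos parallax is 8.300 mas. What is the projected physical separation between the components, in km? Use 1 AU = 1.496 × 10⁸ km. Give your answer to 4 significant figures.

d = 1/p = 1/0.008300″ = 120.48 pc.
At distance d (pc), an angle of θ arcsec spans θ·d AU: s = 96.9 × 120.48 = 11675 AU.
= 11675 × 1.496 × 10⁸ km = 1.7466 × 10^12 km.

1.747 × 10^12 km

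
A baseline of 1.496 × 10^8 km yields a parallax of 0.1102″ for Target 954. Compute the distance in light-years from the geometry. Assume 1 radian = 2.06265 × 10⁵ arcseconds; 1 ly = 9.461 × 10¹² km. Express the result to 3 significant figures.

θ = 0.1102″ = 0.1102/206265 = 5.3426 × 10^-7 rad.
d = B/θ = (1.496 × 10^8) / (5.3426 × 10^-7) = 2.8001 × 10^14 km = (2.8001 × 10^14) / (9.461 × 10^12) ly = 29.596 ly.

29.6 ly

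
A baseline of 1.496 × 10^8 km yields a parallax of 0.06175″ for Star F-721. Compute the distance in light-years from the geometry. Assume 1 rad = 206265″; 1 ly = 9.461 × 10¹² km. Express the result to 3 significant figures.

52.8 ly

θ = 0.06175″ = 0.06175/206265 = 2.9937 × 10^-7 rad.
d = B/θ = (1.496 × 10^8) / (2.9937 × 10^-7) = 4.9972 × 10^14 km = (4.9972 × 10^14) / (9.461 × 10^12) ly = 52.819 ly.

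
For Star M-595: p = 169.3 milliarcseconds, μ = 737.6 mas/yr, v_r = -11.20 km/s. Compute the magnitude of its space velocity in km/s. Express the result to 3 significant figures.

23.5 km/s

d = 1/p = 1/0.1693″ = 5.9067 pc.
μ = 737.6 mas/yr = 0.7376 ″/yr.
v_t = 4.740 μ d = 4.740 × 0.7376 × 5.9067 = 20.651 km/s.
v = √(v_r² + v_t²) = √((-11.20)² + 20.651²) = √551.904 = 23.493 km/s.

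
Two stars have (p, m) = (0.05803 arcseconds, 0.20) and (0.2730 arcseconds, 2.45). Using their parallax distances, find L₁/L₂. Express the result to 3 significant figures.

L₁/L₂ = 176

d₁ = 1/p₁ = 1/0.05803″ = 17.232 pc; d₂ = 1/p₂ = 1/0.2730″ = 3.663 pc.
M₁ = m₁ − 5 log₁₀ d₁ + 5 = 0.20 − 6.1817 + 5 = -0.9817.
M₂ = 2.45 − 2.8192 + 5 = 4.6308.
L₁/L₂ = 10^(0.4(M₂ − M₁)) = 10^(0.4 × 5.6125) = 10^2.24500 = 175.79.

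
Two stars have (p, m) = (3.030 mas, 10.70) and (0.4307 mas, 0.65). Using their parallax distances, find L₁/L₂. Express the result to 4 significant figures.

d₁ = 1/p₁ = 1/0.003030″ = 330.03 pc; d₂ = 1/p₂ = 1/0.0004307″ = 2321.8 pc.
M₁ = m₁ − 5 log₁₀ d₁ + 5 = 10.70 − 12.5928 + 5 = 3.1072.
M₂ = 0.65 − 16.8291 + 5 = -11.1791.
L₁/L₂ = 10^(0.4(M₂ − M₁)) = 10^(0.4 × (-14.2863)) = 10^(-5.71452) = 0.0000019297.

L₁/L₂ = 1.930 × 10^-6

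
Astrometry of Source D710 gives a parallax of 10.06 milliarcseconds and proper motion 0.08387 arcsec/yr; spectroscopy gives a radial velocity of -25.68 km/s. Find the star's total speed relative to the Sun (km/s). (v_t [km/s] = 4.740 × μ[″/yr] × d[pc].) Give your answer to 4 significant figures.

47.13 km/s

d = 1/p = 1/0.01006″ = 99.404 pc.
v_t = 4.740 μ d = 4.740 × 0.08387 × 99.404 = 39.517 km/s.
v = √(v_r² + v_t²) = √((-25.68)² + 39.517²) = √2221.06 = 47.128 km/s.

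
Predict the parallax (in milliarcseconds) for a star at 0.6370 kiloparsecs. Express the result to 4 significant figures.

1.570 mas

d = 0.6370 kpc = 637 pc.
p = 1/d = 1/637 = 0.0015699 arcsec.
= 0.0015699 × 1000 = 1.5699 mas.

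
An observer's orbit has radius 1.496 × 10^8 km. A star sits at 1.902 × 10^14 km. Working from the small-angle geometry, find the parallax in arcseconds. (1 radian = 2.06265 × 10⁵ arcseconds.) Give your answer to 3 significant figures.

0.162 arcsec

θ ≈ B/d = (1.496 × 10^8) / (1.902 × 10^14) = 7.8654 × 10^-7 rad.
In arcseconds: 7.8654 × 10^-7 × 206265 = 0.16224″.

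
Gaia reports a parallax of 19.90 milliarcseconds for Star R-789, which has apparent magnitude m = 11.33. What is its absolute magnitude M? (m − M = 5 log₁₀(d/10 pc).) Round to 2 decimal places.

d = 1/p = 1/0.01990″ = 50.251 pc.
m − M = 5 log₁₀(50.251) − 5 = 8.5057 − 5 = 3.5057.
M = m − (m − M) = 11.33 − 3.5057 = 7.82.

M = 7.82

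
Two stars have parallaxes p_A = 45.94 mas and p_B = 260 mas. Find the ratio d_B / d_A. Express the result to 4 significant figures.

0.1767

Since d = 1/p, d_B/d_A = p_A/p_B.
= 45.94 / 260 = 0.17669.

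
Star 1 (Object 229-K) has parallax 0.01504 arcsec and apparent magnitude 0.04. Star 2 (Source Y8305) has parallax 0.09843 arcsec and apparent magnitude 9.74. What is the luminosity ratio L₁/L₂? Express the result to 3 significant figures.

L₁/L₂ = 325000

d₁ = 1/p₁ = 1/0.01504″ = 66.489 pc; d₂ = 1/p₂ = 1/0.09843″ = 10.16 pc.
M₁ = m₁ − 5 log₁₀ d₁ + 5 = 0.04 − 9.1137 + 5 = -4.0737.
M₂ = 9.74 − 5.0345 + 5 = 9.7055.
L₁/L₂ = 10^(0.4(M₂ − M₁)) = 10^(0.4 × 13.7792) = 10^5.51168 = 3.2485 × 10^5.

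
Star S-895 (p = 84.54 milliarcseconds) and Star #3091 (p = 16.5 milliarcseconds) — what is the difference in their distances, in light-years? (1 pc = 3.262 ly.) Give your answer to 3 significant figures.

159 ly

d_A = 1/0.08454″ = 11.829 pc; d_B = 1/0.01650″ = 60.606 pc.
|d_B − d_A| = |60.606 − 11.829| = 48.777 pc = 48.777 × 3.262 ly = 159.11 ly.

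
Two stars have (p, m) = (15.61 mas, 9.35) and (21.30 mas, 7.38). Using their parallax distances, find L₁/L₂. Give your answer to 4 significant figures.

L₁/L₂ = 0.3034

d₁ = 1/p₁ = 1/0.01561″ = 64.061 pc; d₂ = 1/p₂ = 1/0.02130″ = 46.948 pc.
M₁ = m₁ − 5 log₁₀ d₁ + 5 = 9.35 − 9.0330 + 5 = 5.3170.
M₂ = 7.38 − 8.3581 + 5 = 4.0219.
L₁/L₂ = 10^(0.4(M₂ − M₁)) = 10^(0.4 × (-1.2951)) = 10^(-0.51804) = 0.30336.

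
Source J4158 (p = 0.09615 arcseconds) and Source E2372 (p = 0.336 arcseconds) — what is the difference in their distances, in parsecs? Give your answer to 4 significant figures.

7.424 pc

d_A = 1/0.09615″ = 10.4 pc; d_B = 1/0.3360″ = 2.9762 pc.
|d_B − d_A| = |2.9762 − 10.4| = 7.4238 pc.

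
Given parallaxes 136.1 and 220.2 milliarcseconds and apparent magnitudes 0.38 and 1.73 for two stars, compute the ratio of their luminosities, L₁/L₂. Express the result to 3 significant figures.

d₁ = 1/p₁ = 1/0.1361″ = 7.3475 pc; d₂ = 1/p₂ = 1/0.2202″ = 4.5413 pc.
M₁ = m₁ − 5 log₁₀ d₁ + 5 = 0.38 − 4.3307 + 5 = 1.0493.
M₂ = 1.73 − 3.2859 + 5 = 3.4441.
L₁/L₂ = 10^(0.4(M₂ − M₁)) = 10^(0.4 × 2.3948) = 10^0.95792 = 9.0765.

L₁/L₂ = 9.08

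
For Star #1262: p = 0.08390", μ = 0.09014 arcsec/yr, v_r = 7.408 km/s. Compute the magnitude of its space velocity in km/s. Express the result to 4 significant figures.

8.990 km/s

d = 1/p = 1/0.08390″ = 11.919 pc.
v_t = 4.740 μ d = 4.740 × 0.09014 × 11.919 = 5.0926 km/s.
v = √(v_r² + v_t²) = √(7.408² + 5.0926²) = √80.813 = 8.9896 km/s.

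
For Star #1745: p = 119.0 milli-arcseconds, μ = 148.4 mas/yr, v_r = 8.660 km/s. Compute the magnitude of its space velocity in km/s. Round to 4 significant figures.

10.49 km/s

d = 1/p = 1/0.1190″ = 8.4034 pc.
μ = 148.4 mas/yr = 0.1484 ″/yr.
v_t = 4.740 μ d = 4.740 × 0.1484 × 8.4034 = 5.9111 km/s.
v = √(v_r² + v_t²) = √(8.660² + 5.9111²) = √109.937 = 10.485 km/s.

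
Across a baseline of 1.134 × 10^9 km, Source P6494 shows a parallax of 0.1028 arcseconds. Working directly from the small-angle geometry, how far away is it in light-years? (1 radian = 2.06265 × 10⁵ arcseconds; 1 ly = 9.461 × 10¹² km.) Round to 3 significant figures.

θ = 0.1028″ = 0.1028/206265 = 4.9839 × 10^-7 rad.
d = B/θ = (1.134 × 10^9) / (4.9839 × 10^-7) = 2.2753 × 10^15 km = (2.2753 × 10^15) / (9.461 × 10^12) ly = 240.49 ly.

240 ly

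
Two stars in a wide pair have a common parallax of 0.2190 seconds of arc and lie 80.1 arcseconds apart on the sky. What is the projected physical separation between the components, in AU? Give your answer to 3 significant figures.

366 AU

d = 1/p = 1/0.2190″ = 4.5662 pc.
At distance d (pc), an angle of θ arcsec spans θ·d AU: s = 80.1 × 4.5662 = 365.75 AU.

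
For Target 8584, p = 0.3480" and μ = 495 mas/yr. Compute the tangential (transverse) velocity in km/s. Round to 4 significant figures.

6.742 km/s

d = 1/p = 1/0.3480″ = 2.8736 pc.
μ = 495 mas/yr = 0.495 ″/yr.
v_t = 4.74 × μ × d = 4.74 × 0.495 × 2.8736 = 6.7423 km/s.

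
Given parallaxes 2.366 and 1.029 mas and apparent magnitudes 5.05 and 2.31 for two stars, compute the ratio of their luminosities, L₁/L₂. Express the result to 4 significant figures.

d₁ = 1/p₁ = 1/0.002366″ = 422.65 pc; d₂ = 1/p₂ = 1/0.001029″ = 971.82 pc.
M₁ = m₁ − 5 log₁₀ d₁ + 5 = 5.05 − 13.1299 + 5 = -3.0799.
M₂ = 2.31 − 14.9379 + 5 = -7.6279.
L₁/L₂ = 10^(0.4(M₂ − M₁)) = 10^(0.4 × (-4.5480)) = 10^(-1.81920) = 0.015164.

L₁/L₂ = 0.01516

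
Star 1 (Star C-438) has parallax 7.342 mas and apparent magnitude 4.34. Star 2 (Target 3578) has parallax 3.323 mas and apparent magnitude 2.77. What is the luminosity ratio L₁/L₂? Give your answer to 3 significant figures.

d₁ = 1/p₁ = 1/0.007342″ = 136.2 pc; d₂ = 1/p₂ = 1/0.003323″ = 300.93 pc.
M₁ = m₁ − 5 log₁₀ d₁ + 5 = 4.34 − 10.6709 + 5 = -1.3309.
M₂ = 2.77 − 12.3923 + 5 = -4.6223.
L₁/L₂ = 10^(0.4(M₂ − M₁)) = 10^(0.4 × (-3.2914)) = 10^(-1.31656) = 0.048244.

L₁/L₂ = 0.0482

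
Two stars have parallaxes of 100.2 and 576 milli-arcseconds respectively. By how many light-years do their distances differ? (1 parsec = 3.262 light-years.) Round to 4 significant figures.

26.89 ly

d_A = 1/0.1002″ = 9.98 pc; d_B = 1/0.5760″ = 1.7361 pc.
|d_B − d_A| = |1.7361 − 9.98| = 8.2439 pc = 8.2439 × 3.262 ly = 26.892 ly.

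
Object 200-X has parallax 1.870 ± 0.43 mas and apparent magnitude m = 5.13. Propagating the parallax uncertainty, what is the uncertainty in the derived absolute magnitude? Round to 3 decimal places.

M = m − 5 log₁₀ d + 5 = m + 5 log₁₀ p + 5, so ∂M/∂p = 5/(p ln 10).
σ_M = (5/ln 10) · (σ_p/p) = 2.1715 × 0.43/1.870 = 2.1715 × 0.22995 = 0.49934.

σ_M = 0.499 mag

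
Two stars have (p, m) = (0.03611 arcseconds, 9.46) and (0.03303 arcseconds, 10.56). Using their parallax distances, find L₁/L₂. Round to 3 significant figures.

d₁ = 1/p₁ = 1/0.03611″ = 27.693 pc; d₂ = 1/p₂ = 1/0.03303″ = 30.276 pc.
M₁ = m₁ − 5 log₁₀ d₁ + 5 = 9.46 − 7.2119 + 5 = 7.2481.
M₂ = 10.56 − 7.4055 + 5 = 8.1545.
L₁/L₂ = 10^(0.4(M₂ − M₁)) = 10^(0.4 × 0.9064) = 10^0.36256 = 2.3044.

L₁/L₂ = 2.30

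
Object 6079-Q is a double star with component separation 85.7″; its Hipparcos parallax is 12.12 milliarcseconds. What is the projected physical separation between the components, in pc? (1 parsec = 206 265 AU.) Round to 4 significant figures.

d = 1/p = 1/0.01212″ = 82.508 pc.
At distance d (pc), an angle of θ arcsec spans θ·d AU: s = 85.7 × 82.508 = 7070.9 AU.
= 7070.9 / 206265 = 0.034281 pc.

0.03428 pc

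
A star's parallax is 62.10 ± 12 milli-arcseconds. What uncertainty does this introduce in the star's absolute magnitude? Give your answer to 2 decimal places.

σ_M = 0.42 mag

M = m − 5 log₁₀ d + 5 = m + 5 log₁₀ p + 5, so ∂M/∂p = 5/(p ln 10).
σ_M = (5/ln 10) · (σ_p/p) = 2.1715 × 12/62.10 = 2.1715 × 0.19324 = 0.41962.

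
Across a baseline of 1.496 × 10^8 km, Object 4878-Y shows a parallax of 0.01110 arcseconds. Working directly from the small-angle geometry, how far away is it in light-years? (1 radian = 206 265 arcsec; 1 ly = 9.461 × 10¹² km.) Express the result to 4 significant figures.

293.8 ly

θ = 0.01110″ = 0.01110/206265 = 5.3814 × 10^-8 rad.
d = B/θ = (1.496 × 10^8) / (5.3814 × 10^-8) = 2.7799 × 10^15 km = (2.7799 × 10^15) / (9.461 × 10^12) ly = 293.83 ly.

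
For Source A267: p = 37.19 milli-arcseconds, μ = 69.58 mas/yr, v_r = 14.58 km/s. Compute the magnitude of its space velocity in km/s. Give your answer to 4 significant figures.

d = 1/p = 1/0.03719″ = 26.889 pc.
μ = 69.58 mas/yr = 0.06958 ″/yr.
v_t = 4.740 μ d = 4.740 × 0.06958 × 26.889 = 8.8682 km/s.
v = √(v_r² + v_t²) = √(14.58² + 8.8682²) = √291.221 = 17.065 km/s.

17.07 km/s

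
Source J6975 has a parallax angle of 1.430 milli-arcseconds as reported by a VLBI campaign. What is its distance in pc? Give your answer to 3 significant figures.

699 pc

p = 1.430 milli-arcseconds = 0.001430 arcsec.
d = 1/p = 1/0.001430 = 699.3 pc.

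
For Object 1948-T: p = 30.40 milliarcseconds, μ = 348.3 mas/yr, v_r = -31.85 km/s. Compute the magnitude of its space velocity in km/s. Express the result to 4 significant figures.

d = 1/p = 1/0.03040″ = 32.895 pc.
μ = 348.3 mas/yr = 0.3483 ″/yr.
v_t = 4.740 μ d = 4.740 × 0.3483 × 32.895 = 54.308 km/s.
v = √(v_r² + v_t²) = √((-31.85)² + 54.308²) = √3963.78 = 62.959 km/s.

62.96 km/s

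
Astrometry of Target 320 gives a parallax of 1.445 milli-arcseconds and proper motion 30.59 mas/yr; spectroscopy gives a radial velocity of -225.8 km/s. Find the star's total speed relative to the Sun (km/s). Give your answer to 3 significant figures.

247 km/s

d = 1/p = 1/0.001445″ = 692.04 pc.
μ = 30.59 mas/yr = 0.03059 ″/yr.
v_t = 4.740 μ d = 4.740 × 0.03059 × 692.04 = 100.34 km/s.
v = √(v_r² + v_t²) = √((-225.8)² + 100.34²) = √61053.8 = 247.09 km/s.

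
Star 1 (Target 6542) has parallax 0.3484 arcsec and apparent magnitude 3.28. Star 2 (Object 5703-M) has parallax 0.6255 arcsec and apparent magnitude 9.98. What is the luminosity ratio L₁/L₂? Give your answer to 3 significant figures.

L₁/L₂ = 1540

d₁ = 1/p₁ = 1/0.3484″ = 2.8703 pc; d₂ = 1/p₂ = 1/0.6255″ = 1.5987 pc.
M₁ = m₁ − 5 log₁₀ d₁ + 5 = 3.28 − 2.2896 + 5 = 5.9904.
M₂ = 9.98 − 1.0188 + 5 = 13.9612.
L₁/L₂ = 10^(0.4(M₂ − M₁)) = 10^(0.4 × 7.9708) = 10^3.18832 = 1542.8.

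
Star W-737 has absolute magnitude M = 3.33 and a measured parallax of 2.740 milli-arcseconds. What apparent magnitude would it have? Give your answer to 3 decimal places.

d = 1/p = 1/0.002740″ = 364.96 pc.
m − M = 5 log₁₀ d − 5 = 5 log₁₀(364.96) − 5 = 12.8112 − 5 = 7.8112.
m = M + (m − M) = 3.33 + 7.8112 = 11.141.

m = 11.141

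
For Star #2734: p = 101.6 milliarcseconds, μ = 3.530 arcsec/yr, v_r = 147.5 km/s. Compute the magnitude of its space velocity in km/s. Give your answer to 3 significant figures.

221 km/s

d = 1/p = 1/0.1016″ = 9.8425 pc.
v_t = 4.740 μ d = 4.740 × 3.530 × 9.8425 = 164.69 km/s.
v = √(v_r² + v_t²) = √(147.5² + 164.69²) = √48879 = 221.09 km/s.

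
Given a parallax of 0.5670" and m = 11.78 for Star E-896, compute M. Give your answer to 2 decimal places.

d = 1/p = 1/0.5670″ = 1.7637 pc.
m − M = 5 log₁₀(1.7637) − 5 = 1.2321 − 5 = -3.7679.
M = m − (m − M) = 11.78 − (-3.7679) = 15.55.

M = 15.55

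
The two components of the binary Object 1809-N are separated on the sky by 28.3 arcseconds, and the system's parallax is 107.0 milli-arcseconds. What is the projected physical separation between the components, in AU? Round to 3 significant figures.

264 AU

d = 1/p = 1/0.1070″ = 9.3458 pc.
At distance d (pc), an angle of θ arcsec spans θ·d AU: s = 28.3 × 9.3458 = 264.49 AU.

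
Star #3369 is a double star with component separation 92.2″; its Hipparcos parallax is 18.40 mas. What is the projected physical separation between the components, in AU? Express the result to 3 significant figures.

d = 1/p = 1/0.01840″ = 54.348 pc.
At distance d (pc), an angle of θ arcsec spans θ·d AU: s = 92.2 × 54.348 = 5010.9 AU.

5010 AU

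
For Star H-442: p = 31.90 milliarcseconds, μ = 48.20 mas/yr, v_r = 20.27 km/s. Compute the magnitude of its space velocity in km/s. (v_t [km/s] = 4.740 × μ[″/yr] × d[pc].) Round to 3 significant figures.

21.5 km/s

d = 1/p = 1/0.03190″ = 31.348 pc.
μ = 48.20 mas/yr = 0.04820 ″/yr.
v_t = 4.740 μ d = 4.740 × 0.04820 × 31.348 = 7.162 km/s.
v = √(v_r² + v_t²) = √(20.27² + 7.162²) = √462.167 = 21.498 km/s.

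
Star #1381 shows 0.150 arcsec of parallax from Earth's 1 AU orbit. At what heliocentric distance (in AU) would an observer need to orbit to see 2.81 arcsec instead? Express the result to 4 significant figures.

18.73 AU

Parallax scales linearly with baseline: p ∝ B, so B = p_target / p_Earth × 1 AU.
B = 2.81 / 0.150 = 18.733 AU.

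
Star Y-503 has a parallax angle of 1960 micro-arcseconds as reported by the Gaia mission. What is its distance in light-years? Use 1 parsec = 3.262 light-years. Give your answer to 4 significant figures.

1664 light years

p = 1960 micro-arcseconds = 0.001960 arcsec.
d = 1/p = 1/0.001960 = 510.2 pc.
In light-years: 510.2 × 3.262 = 1664.3 ly.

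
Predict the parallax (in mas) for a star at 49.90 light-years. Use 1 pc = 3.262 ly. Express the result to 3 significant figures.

d = 49.90 ly ÷ 3.262 = 15.297 pc.
p = 1/d = 1/15.297 = 0.065372 arcsec.
= 0.065372 × 1000 = 65.372 mas.

65.4 mas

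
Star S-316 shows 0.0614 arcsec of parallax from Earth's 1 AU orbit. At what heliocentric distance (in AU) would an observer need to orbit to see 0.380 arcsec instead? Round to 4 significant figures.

6.189 AU

Parallax scales linearly with baseline: p ∝ B, so B = p_target / p_Earth × 1 AU.
B = 0.380 / 0.0614 = 6.1889 AU.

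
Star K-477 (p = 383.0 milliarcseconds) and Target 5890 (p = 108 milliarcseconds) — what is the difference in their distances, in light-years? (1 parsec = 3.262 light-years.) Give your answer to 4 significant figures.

d_A = 1/0.3830″ = 2.611 pc; d_B = 1/0.1080″ = 9.2593 pc.
|d_B − d_A| = |9.2593 − 2.611| = 6.6483 pc = 6.6483 × 3.262 ly = 21.687 ly.

21.69 ly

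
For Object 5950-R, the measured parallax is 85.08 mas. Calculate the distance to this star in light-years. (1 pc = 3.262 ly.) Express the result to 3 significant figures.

p = 85.08 mas = 0.08508 arcsec.
d = 1/p = 1/0.08508 = 11.754 pc.
In light-years: 11.754 × 3.262 = 38.342 ly.

38.3 light years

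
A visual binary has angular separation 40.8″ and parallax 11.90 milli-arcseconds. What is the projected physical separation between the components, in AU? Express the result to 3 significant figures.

d = 1/p = 1/0.01190″ = 84.034 pc.
At distance d (pc), an angle of θ arcsec spans θ·d AU: s = 40.8 × 84.034 = 3428.6 AU.

3430 AU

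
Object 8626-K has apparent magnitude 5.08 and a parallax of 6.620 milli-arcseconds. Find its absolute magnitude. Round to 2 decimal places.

d = 1/p = 1/0.006620″ = 151.06 pc.
m − M = 5 log₁₀(151.06) − 5 = 10.8957 − 5 = 5.8957.
M = m − (m − M) = 5.08 − 5.8957 = -0.82.

M = -0.82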